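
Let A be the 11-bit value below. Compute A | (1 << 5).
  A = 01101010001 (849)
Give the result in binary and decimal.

Mask = 1 << 5 = 00000100000
Bit 5 of A is 0, so OR-ing with the mask flips it to 1.
  01101010001
| 00000100000
-------------
  01101110001

Answer: 01101110001 (881)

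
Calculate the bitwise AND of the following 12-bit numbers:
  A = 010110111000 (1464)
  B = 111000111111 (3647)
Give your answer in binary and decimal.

Apply & to each column (1 only where both bits are 1):
  010110111000
& 111000111111
--------------
  010000111000

Answer: 010000111000 (1080)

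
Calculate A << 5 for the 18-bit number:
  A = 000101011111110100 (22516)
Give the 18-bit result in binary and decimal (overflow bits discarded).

Shift left by 5: drop the top 5 bit(s), append 5 zero(s) on the right.
  000101011111110100  ->  discard [00010], keep [1011111110100], append 00000
= 101111111010000000

Answer: 101111111010000000 (196224)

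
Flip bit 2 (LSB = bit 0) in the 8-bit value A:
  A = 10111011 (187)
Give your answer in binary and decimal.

Mask = 1 << 2 = 00000100
Bit 2 of A is 0; XOR with the mask flips it to 1.
  10111011
^ 00000100
----------
  10111111

Answer: 10111111 (191)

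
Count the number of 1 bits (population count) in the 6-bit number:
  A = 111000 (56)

111000
1-bits at positions (from bit 0 = LSB): 3, 4, 5
Count = 3

Answer: 3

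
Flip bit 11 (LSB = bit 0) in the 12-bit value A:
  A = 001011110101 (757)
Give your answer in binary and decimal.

Mask = 1 << 11 = 100000000000
Bit 11 of A is 0; XOR with the mask flips it to 1.
  001011110101
^ 100000000000
--------------
  101011110101

Answer: 101011110101 (2805)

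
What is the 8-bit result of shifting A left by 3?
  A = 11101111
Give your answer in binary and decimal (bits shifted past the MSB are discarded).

Shift left by 3: drop the top 3 bit(s), append 3 zero(s) on the right.
  11101111  ->  discard [111], keep [01111], append 000
= 01111000

Answer: 01111000 (120)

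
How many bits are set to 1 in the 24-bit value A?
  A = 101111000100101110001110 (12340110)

101111000100101110001110
1-bits at positions (from bit 0 = LSB): 1, 2, 3, 7, 8, 9, 11, 14, 18, 19, 20, 21, 23
Count = 13

Answer: 13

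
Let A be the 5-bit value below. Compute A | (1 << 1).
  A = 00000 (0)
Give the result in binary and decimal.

Mask = 1 << 1 = 00010
Bit 1 of A is 0, so OR-ing with the mask flips it to 1.
  00000
| 00010
-------
  00010

Answer: 00010 (2)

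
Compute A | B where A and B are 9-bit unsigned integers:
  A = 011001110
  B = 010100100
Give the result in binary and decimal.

Apply | to each column (1 where either bit is 1):
  011001110
| 010100100
-----------
  011101110

Answer: 011101110 (238)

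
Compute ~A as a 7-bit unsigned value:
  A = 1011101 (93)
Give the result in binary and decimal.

Flip each bit (0->1, 1->0):
  1011101
  0100010

Answer: 0100010 (34)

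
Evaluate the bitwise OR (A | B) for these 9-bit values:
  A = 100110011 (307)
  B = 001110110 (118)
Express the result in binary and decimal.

Apply | to each column (1 where either bit is 1):
  100110011
| 001110110
-----------
  101110111

Answer: 101110111 (375)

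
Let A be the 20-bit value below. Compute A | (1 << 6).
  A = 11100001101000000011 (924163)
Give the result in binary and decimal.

Mask = 1 << 6 = 00000000000001000000
Bit 6 of A is 0, so OR-ing with the mask flips it to 1.
  11100001101000000011
| 00000000000001000000
----------------------
  11100001101001000011

Answer: 11100001101001000011 (924227)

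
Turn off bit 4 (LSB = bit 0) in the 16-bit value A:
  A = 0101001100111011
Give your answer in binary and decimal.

Mask = ~(1 << 4) = 1111111111101111
Bit 4 of A is 1, so AND-ing with the mask clears it to 0.
  0101001100111011
& 1111111111101111
------------------
  0101001100101011

Answer: 0101001100101011 (21291)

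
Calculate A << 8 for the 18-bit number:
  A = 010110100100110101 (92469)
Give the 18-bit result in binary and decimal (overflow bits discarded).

Shift left by 8: drop the top 8 bit(s), append 8 zero(s) on the right.
  010110100100110101  ->  discard [01011010], keep [0100110101], append 00000000
= 010011010100000000

Answer: 010011010100000000 (79104)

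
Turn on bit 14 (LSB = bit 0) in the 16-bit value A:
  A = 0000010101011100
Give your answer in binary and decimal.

Mask = 1 << 14 = 0100000000000000
Bit 14 of A is 0, so OR-ing with the mask flips it to 1.
  0000010101011100
| 0100000000000000
------------------
  0100010101011100

Answer: 0100010101011100 (17756)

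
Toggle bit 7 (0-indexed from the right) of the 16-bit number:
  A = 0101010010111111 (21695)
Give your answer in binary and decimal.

Mask = 1 << 7 = 0000000010000000
Bit 7 of A is 1; XOR with the mask flips it to 0.
  0101010010111111
^ 0000000010000000
------------------
  0101010000111111

Answer: 0101010000111111 (21567)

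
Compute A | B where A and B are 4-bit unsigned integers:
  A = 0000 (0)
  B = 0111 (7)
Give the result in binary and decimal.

Apply | to each column (1 where either bit is 1):
  0000
| 0111
------
  0111

Answer: 0111 (7)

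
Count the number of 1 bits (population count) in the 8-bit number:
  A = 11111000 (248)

11111000
1-bits at positions (from bit 0 = LSB): 3, 4, 5, 6, 7
Count = 5

Answer: 5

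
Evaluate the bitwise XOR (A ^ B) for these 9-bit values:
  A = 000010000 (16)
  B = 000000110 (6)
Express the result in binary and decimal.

Apply ^ to each column (1 where bits differ):
  000010000
^ 000000110
-----------
  000010110

Answer: 000010110 (22)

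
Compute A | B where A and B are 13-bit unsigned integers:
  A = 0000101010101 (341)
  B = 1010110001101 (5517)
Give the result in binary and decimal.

Apply | to each column (1 where either bit is 1):
  0000101010101
| 1010110001101
---------------
  1010111011101

Answer: 1010111011101 (5597)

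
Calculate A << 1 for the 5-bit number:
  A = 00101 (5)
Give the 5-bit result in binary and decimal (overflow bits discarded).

Shift left by 1: drop the top 1 bit(s), append 1 zero(s) on the right.
  00101  ->  discard [0], keep [0101], append 0
= 01010

Answer: 01010 (10)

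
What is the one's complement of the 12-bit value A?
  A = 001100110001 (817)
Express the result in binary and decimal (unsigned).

Flip each bit (0->1, 1->0):
  001100110001
  110011001110

Answer: 110011001110 (3278)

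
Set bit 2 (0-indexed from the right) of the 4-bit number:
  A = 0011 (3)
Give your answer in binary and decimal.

Mask = 1 << 2 = 0100
Bit 2 of A is 0, so OR-ing with the mask flips it to 1.
  0011
| 0100
------
  0111

Answer: 0111 (7)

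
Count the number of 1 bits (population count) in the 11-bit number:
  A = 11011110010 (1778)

11011110010
1-bits at positions (from bit 0 = LSB): 1, 4, 5, 6, 7, 9, 10
Count = 7

Answer: 7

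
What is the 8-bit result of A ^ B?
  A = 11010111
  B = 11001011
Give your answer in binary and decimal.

Apply ^ to each column (1 where bits differ):
  11010111
^ 11001011
----------
  00011100

Answer: 00011100 (28)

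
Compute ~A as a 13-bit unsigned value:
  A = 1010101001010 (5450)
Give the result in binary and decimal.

Flip each bit (0->1, 1->0):
  1010101001010
  0101010110101

Answer: 0101010110101 (2741)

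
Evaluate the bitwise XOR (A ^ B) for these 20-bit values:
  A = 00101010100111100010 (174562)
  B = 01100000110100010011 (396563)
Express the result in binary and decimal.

Apply ^ to each column (1 where bits differ):
  00101010100111100010
^ 01100000110100010011
----------------------
  01001010010011110001

Answer: 01001010010011110001 (304369)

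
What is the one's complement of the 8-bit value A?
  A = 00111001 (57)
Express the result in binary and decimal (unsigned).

Flip each bit (0->1, 1->0):
  00111001
  11000110

Answer: 11000110 (198)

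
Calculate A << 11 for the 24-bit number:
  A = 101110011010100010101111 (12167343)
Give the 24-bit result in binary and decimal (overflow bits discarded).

Shift left by 11: drop the top 11 bit(s), append 11 zero(s) on the right.
  101110011010100010101111  ->  discard [10111001101], keep [0100010101111], append 00000000000
= 010001010111100000000000

Answer: 010001010111100000000000 (4552704)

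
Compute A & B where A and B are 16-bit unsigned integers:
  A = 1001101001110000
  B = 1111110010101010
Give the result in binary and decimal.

Apply & to each column (1 only where both bits are 1):
  1001101001110000
& 1111110010101010
------------------
  1001100000100000

Answer: 1001100000100000 (38944)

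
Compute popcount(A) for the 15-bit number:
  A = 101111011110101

101111011110101
1-bits at positions (from bit 0 = LSB): 0, 2, 4, 5, 6, 7, 9, 10, 11, 12, 14
Count = 11

Answer: 11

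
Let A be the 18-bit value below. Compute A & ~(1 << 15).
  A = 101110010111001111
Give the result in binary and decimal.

Mask = ~(1 << 15) = 110111111111111111
Bit 15 of A is 1, so AND-ing with the mask clears it to 0.
  101110010111001111
& 110111111111111111
--------------------
  100110010111001111

Answer: 100110010111001111 (157135)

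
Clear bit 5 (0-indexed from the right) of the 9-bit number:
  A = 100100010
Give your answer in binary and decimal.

Mask = ~(1 << 5) = 111011111
Bit 5 of A is 1, so AND-ing with the mask clears it to 0.
  100100010
& 111011111
-----------
  100000010

Answer: 100000010 (258)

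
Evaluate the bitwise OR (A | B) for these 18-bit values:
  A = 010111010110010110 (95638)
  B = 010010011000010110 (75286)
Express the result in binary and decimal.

Apply | to each column (1 where either bit is 1):
  010111010110010110
| 010010011000010110
--------------------
  010111011110010110

Answer: 010111011110010110 (96150)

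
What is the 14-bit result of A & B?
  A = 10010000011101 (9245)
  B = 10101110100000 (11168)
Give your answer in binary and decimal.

Apply & to each column (1 only where both bits are 1):
  10010000011101
& 10101110100000
----------------
  10000000000000

Answer: 10000000000000 (8192)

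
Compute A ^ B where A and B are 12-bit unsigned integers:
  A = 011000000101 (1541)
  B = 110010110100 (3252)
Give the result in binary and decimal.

Apply ^ to each column (1 where bits differ):
  011000000101
^ 110010110100
--------------
  101010110001

Answer: 101010110001 (2737)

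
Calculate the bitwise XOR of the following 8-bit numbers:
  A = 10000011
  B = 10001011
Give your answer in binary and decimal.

Apply ^ to each column (1 where bits differ):
  10000011
^ 10001011
----------
  00001000

Answer: 00001000 (8)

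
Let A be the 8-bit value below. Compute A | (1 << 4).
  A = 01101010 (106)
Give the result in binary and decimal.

Mask = 1 << 4 = 00010000
Bit 4 of A is 0, so OR-ing with the mask flips it to 1.
  01101010
| 00010000
----------
  01111010

Answer: 01111010 (122)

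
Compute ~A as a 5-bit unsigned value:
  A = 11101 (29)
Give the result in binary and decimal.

Flip each bit (0->1, 1->0):
  11101
  00010

Answer: 00010 (2)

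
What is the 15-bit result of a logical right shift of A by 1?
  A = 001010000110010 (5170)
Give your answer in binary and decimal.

Logical shift right by 1: drop the bottom 1 bit(s), prepend 1 zero(s) on the left.
  001010000110010  ->  keep [00101000011001], discard [0], prepend 0
= 000101000011001

Answer: 000101000011001 (2585)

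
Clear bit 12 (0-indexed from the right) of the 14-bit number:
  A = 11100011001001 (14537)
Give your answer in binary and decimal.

Mask = ~(1 << 12) = 10111111111111
Bit 12 of A is 1, so AND-ing with the mask clears it to 0.
  11100011001001
& 10111111111111
----------------
  10100011001001

Answer: 10100011001001 (10441)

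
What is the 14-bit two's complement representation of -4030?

1. Binary of +4030:  00111110111110
2. Invert bits:     11000001000001
3. Add 1:           11000001000010

Answer: 11000001000010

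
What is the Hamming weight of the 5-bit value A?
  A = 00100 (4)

00100
1-bits at positions (from bit 0 = LSB): 2
Count = 1

Answer: 1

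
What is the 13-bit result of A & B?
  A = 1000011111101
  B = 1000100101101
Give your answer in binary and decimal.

Apply & to each column (1 only where both bits are 1):
  1000011111101
& 1000100101101
---------------
  1000000101101

Answer: 1000000101101 (4141)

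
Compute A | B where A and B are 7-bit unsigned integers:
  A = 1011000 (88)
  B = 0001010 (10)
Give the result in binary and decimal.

Apply | to each column (1 where either bit is 1):
  1011000
| 0001010
---------
  1011010

Answer: 1011010 (90)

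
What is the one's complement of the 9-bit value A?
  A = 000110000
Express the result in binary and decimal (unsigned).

Flip each bit (0->1, 1->0):
  000110000
  111001111

Answer: 111001111 (463)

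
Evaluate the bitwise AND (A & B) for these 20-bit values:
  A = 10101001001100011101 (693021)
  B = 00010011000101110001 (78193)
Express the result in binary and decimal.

Apply & to each column (1 only where both bits are 1):
  10101001001100011101
& 00010011000101110001
----------------------
  00000001000100010001

Answer: 00000001000100010001 (4369)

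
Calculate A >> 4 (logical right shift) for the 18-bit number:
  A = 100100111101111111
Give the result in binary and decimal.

Logical shift right by 4: drop the bottom 4 bit(s), prepend 4 zero(s) on the left.
  100100111101111111  ->  keep [10010011110111], discard [1111], prepend 0000
= 000010010011110111

Answer: 000010010011110111 (9463)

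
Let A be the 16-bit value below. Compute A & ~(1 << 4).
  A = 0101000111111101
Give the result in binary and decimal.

Mask = ~(1 << 4) = 1111111111101111
Bit 4 of A is 1, so AND-ing with the mask clears it to 0.
  0101000111111101
& 1111111111101111
------------------
  0101000111101101

Answer: 0101000111101101 (20973)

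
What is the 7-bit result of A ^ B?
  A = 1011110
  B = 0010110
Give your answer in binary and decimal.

Apply ^ to each column (1 where bits differ):
  1011110
^ 0010110
---------
  1001000

Answer: 1001000 (72)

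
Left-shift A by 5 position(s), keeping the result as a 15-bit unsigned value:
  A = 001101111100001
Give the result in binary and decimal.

Shift left by 5: drop the top 5 bit(s), append 5 zero(s) on the right.
  001101111100001  ->  discard [00110], keep [1111100001], append 00000
= 111110000100000

Answer: 111110000100000 (31776)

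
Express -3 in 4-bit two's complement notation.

1. Binary of +3:  0011
2. Invert bits:     1100
3. Add 1:           1101

Answer: 1101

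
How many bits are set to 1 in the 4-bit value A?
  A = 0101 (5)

0101
1-bits at positions (from bit 0 = LSB): 0, 2
Count = 2

Answer: 2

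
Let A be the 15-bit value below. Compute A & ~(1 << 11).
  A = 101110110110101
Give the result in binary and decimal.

Mask = ~(1 << 11) = 111011111111111
Bit 11 of A is 1, so AND-ing with the mask clears it to 0.
  101110110110101
& 111011111111111
-----------------
  101010110110101

Answer: 101010110110101 (21941)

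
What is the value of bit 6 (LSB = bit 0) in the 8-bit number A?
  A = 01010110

Bit 6 is the 7th from the right.
  01010110
   ^
That bit is 1.

Answer: 1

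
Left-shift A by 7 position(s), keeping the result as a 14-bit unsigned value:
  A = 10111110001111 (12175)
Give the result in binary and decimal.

Shift left by 7: drop the top 7 bit(s), append 7 zero(s) on the right.
  10111110001111  ->  discard [1011111], keep [0001111], append 0000000
= 00011110000000

Answer: 00011110000000 (1920)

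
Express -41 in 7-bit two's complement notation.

1. Binary of +41:  0101001
2. Invert bits:     1010110
3. Add 1:           1010111

Answer: 1010111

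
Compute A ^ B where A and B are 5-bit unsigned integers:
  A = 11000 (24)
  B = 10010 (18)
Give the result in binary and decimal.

Apply ^ to each column (1 where bits differ):
  11000
^ 10010
-------
  01010

Answer: 01010 (10)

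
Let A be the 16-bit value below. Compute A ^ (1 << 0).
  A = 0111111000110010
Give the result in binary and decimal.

Mask = 1 << 0 = 0000000000000001
Bit 0 of A is 0; XOR with the mask flips it to 1.
  0111111000110010
^ 0000000000000001
------------------
  0111111000110011

Answer: 0111111000110011 (32307)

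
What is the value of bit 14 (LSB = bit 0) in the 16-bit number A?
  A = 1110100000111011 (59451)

Bit 14 is the 15th from the right.
  1110100000111011
   ^
That bit is 1.

Answer: 1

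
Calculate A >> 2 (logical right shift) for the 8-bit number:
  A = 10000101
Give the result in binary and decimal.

Logical shift right by 2: drop the bottom 2 bit(s), prepend 2 zero(s) on the left.
  10000101  ->  keep [100001], discard [01], prepend 00
= 00100001

Answer: 00100001 (33)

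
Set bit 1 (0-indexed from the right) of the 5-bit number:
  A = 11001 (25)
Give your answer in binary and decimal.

Mask = 1 << 1 = 00010
Bit 1 of A is 0, so OR-ing with the mask flips it to 1.
  11001
| 00010
-------
  11011

Answer: 11011 (27)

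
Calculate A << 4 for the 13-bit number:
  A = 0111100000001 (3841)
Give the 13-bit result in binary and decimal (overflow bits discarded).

Shift left by 4: drop the top 4 bit(s), append 4 zero(s) on the right.
  0111100000001  ->  discard [0111], keep [100000001], append 0000
= 1000000010000

Answer: 1000000010000 (4112)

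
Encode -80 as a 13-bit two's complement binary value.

1. Binary of +80:  0000001010000
2. Invert bits:     1111110101111
3. Add 1:           1111110110000

Answer: 1111110110000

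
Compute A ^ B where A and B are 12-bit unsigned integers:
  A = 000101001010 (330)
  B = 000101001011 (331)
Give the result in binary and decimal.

Apply ^ to each column (1 where bits differ):
  000101001010
^ 000101001011
--------------
  000000000001

Answer: 000000000001 (1)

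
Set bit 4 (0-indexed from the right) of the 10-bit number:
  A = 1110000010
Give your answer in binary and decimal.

Mask = 1 << 4 = 0000010000
Bit 4 of A is 0, so OR-ing with the mask flips it to 1.
  1110000010
| 0000010000
------------
  1110010010

Answer: 1110010010 (914)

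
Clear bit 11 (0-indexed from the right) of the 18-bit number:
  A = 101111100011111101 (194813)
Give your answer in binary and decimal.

Mask = ~(1 << 11) = 111111011111111111
Bit 11 of A is 1, so AND-ing with the mask clears it to 0.
  101111100011111101
& 111111011111111111
--------------------
  101111000011111101

Answer: 101111000011111101 (192765)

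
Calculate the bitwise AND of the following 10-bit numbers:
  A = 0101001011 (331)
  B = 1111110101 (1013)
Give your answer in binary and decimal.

Apply & to each column (1 only where both bits are 1):
  0101001011
& 1111110101
------------
  0101000001

Answer: 0101000001 (321)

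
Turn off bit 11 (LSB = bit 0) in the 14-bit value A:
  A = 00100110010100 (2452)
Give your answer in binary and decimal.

Mask = ~(1 << 11) = 11011111111111
Bit 11 of A is 1, so AND-ing with the mask clears it to 0.
  00100110010100
& 11011111111111
----------------
  00000110010100

Answer: 00000110010100 (404)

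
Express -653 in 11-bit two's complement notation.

1. Binary of +653:  01010001101
2. Invert bits:     10101110010
3. Add 1:           10101110011

Answer: 10101110011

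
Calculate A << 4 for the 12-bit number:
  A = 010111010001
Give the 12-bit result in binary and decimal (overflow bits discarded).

Shift left by 4: drop the top 4 bit(s), append 4 zero(s) on the right.
  010111010001  ->  discard [0101], keep [11010001], append 0000
= 110100010000

Answer: 110100010000 (3344)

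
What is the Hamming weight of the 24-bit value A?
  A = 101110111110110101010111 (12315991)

101110111110110101010111
1-bits at positions (from bit 0 = LSB): 0, 1, 2, 4, 6, 8, 10, 11, 13, 14, 15, 16, 17, 19, 20, 21, 23
Count = 17

Answer: 17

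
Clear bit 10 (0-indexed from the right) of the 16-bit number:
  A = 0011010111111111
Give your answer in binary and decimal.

Mask = ~(1 << 10) = 1111101111111111
Bit 10 of A is 1, so AND-ing with the mask clears it to 0.
  0011010111111111
& 1111101111111111
------------------
  0011000111111111

Answer: 0011000111111111 (12799)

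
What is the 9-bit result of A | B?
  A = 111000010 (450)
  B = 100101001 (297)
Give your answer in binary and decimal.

Apply | to each column (1 where either bit is 1):
  111000010
| 100101001
-----------
  111101011

Answer: 111101011 (491)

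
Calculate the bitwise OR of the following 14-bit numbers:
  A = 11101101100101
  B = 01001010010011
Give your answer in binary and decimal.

Apply | to each column (1 where either bit is 1):
  11101101100101
| 01001010010011
----------------
  11101111110111

Answer: 11101111110111 (15351)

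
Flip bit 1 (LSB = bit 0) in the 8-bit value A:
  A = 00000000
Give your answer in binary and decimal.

Mask = 1 << 1 = 00000010
Bit 1 of A is 0; XOR with the mask flips it to 1.
  00000000
^ 00000010
----------
  00000010

Answer: 00000010 (2)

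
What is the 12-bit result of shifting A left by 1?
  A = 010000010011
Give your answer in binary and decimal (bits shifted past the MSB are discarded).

Shift left by 1: drop the top 1 bit(s), append 1 zero(s) on the right.
  010000010011  ->  discard [0], keep [10000010011], append 0
= 100000100110

Answer: 100000100110 (2086)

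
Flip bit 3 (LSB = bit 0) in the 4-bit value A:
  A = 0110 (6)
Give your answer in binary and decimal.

Mask = 1 << 3 = 1000
Bit 3 of A is 0; XOR with the mask flips it to 1.
  0110
^ 1000
------
  1110

Answer: 1110 (14)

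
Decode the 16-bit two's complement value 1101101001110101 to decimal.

MSB is 1, so the value is negative. Find the magnitude:
1. Invert bits:  0010010110001010
2. Add 1:        0010010110001011  = 9611
3. Apply sign:   -9611

Answer: -9611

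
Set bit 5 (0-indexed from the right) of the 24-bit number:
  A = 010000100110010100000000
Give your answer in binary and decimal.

Mask = 1 << 5 = 000000000000000000100000
Bit 5 of A is 0, so OR-ing with the mask flips it to 1.
  010000100110010100000000
| 000000000000000000100000
--------------------------
  010000100110010100100000

Answer: 010000100110010100100000 (4351264)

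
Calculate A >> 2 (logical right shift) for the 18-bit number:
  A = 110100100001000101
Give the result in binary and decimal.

Logical shift right by 2: drop the bottom 2 bit(s), prepend 2 zero(s) on the left.
  110100100001000101  ->  keep [1101001000010001], discard [01], prepend 00
= 001101001000010001

Answer: 001101001000010001 (53777)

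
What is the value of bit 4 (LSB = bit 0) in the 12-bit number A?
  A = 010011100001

Bit 4 is the 5th from the right.
  010011100001
         ^
That bit is 0.

Answer: 0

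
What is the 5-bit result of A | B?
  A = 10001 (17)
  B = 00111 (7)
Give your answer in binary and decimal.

Apply | to each column (1 where either bit is 1):
  10001
| 00111
-------
  10111

Answer: 10111 (23)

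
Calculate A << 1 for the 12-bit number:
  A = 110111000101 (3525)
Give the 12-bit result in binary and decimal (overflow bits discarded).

Shift left by 1: drop the top 1 bit(s), append 1 zero(s) on the right.
  110111000101  ->  discard [1], keep [10111000101], append 0
= 101110001010

Answer: 101110001010 (2954)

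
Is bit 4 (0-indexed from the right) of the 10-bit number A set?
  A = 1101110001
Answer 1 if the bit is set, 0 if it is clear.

Bit 4 is the 5th from the right.
  1101110001
       ^
That bit is 1.

Answer: 1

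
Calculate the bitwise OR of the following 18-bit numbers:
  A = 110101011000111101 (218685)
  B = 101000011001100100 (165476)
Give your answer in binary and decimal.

Apply | to each column (1 where either bit is 1):
  110101011000111101
| 101000011001100100
--------------------
  111101011001111101

Answer: 111101011001111101 (251517)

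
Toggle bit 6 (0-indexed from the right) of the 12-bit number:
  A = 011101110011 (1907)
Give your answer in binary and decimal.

Mask = 1 << 6 = 000001000000
Bit 6 of A is 1; XOR with the mask flips it to 0.
  011101110011
^ 000001000000
--------------
  011100110011

Answer: 011100110011 (1843)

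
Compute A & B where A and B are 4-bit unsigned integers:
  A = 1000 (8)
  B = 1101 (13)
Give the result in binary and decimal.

Apply & to each column (1 only where both bits are 1):
  1000
& 1101
------
  1000

Answer: 1000 (8)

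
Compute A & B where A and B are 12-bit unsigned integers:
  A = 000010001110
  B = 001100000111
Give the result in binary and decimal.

Apply & to each column (1 only where both bits are 1):
  000010001110
& 001100000111
--------------
  000000000110

Answer: 000000000110 (6)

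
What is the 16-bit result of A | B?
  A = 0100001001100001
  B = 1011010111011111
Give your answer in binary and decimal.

Apply | to each column (1 where either bit is 1):
  0100001001100001
| 1011010111011111
------------------
  1111011111111111

Answer: 1111011111111111 (63487)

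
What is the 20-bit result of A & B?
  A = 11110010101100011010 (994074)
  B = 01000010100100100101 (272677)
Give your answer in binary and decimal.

Apply & to each column (1 only where both bits are 1):
  11110010101100011010
& 01000010100100100101
----------------------
  01000010100100000000

Answer: 01000010100100000000 (272640)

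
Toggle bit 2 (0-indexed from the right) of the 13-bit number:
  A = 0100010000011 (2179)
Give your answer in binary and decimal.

Mask = 1 << 2 = 0000000000100
Bit 2 of A is 0; XOR with the mask flips it to 1.
  0100010000011
^ 0000000000100
---------------
  0100010000111

Answer: 0100010000111 (2183)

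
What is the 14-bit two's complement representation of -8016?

1. Binary of +8016:  01111101010000
2. Invert bits:     10000010101111
3. Add 1:           10000010110000

Answer: 10000010110000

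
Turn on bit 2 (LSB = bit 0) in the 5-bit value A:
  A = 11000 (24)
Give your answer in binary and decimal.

Mask = 1 << 2 = 00100
Bit 2 of A is 0, so OR-ing with the mask flips it to 1.
  11000
| 00100
-------
  11100

Answer: 11100 (28)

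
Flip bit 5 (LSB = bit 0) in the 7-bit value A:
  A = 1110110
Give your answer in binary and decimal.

Mask = 1 << 5 = 0100000
Bit 5 of A is 1; XOR with the mask flips it to 0.
  1110110
^ 0100000
---------
  1010110

Answer: 1010110 (86)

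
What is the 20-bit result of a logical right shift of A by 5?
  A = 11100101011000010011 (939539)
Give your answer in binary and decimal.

Logical shift right by 5: drop the bottom 5 bit(s), prepend 5 zero(s) on the left.
  11100101011000010011  ->  keep [111001010110000], discard [10011], prepend 00000
= 00000111001010110000

Answer: 00000111001010110000 (29360)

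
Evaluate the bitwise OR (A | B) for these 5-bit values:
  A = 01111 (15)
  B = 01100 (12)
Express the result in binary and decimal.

Apply | to each column (1 where either bit is 1):
  01111
| 01100
-------
  01111

Answer: 01111 (15)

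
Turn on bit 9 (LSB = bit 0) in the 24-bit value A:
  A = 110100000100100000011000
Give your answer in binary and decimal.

Mask = 1 << 9 = 000000000000001000000000
Bit 9 of A is 0, so OR-ing with the mask flips it to 1.
  110100000100100000011000
| 000000000000001000000000
--------------------------
  110100000100101000011000

Answer: 110100000100101000011000 (13650456)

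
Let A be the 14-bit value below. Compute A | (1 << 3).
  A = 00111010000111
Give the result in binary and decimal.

Mask = 1 << 3 = 00000000001000
Bit 3 of A is 0, so OR-ing with the mask flips it to 1.
  00111010000111
| 00000000001000
----------------
  00111010001111

Answer: 00111010001111 (3727)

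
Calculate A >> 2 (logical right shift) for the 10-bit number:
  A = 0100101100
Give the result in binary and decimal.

Logical shift right by 2: drop the bottom 2 bit(s), prepend 2 zero(s) on the left.
  0100101100  ->  keep [01001011], discard [00], prepend 00
= 0001001011

Answer: 0001001011 (75)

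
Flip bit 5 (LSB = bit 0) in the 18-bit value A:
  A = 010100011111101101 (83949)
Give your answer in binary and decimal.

Mask = 1 << 5 = 000000000000100000
Bit 5 of A is 1; XOR with the mask flips it to 0.
  010100011111101101
^ 000000000000100000
--------------------
  010100011111001101

Answer: 010100011111001101 (83917)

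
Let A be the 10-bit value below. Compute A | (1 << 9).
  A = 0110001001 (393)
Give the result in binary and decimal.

Mask = 1 << 9 = 1000000000
Bit 9 of A is 0, so OR-ing with the mask flips it to 1.
  0110001001
| 1000000000
------------
  1110001001

Answer: 1110001001 (905)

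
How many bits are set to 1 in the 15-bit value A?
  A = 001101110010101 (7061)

001101110010101
1-bits at positions (from bit 0 = LSB): 0, 2, 4, 7, 8, 9, 11, 12
Count = 8

Answer: 8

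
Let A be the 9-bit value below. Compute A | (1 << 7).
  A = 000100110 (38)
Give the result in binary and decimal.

Mask = 1 << 7 = 010000000
Bit 7 of A is 0, so OR-ing with the mask flips it to 1.
  000100110
| 010000000
-----------
  010100110

Answer: 010100110 (166)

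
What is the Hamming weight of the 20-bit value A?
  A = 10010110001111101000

10010110001111101000
1-bits at positions (from bit 0 = LSB): 3, 5, 6, 7, 8, 9, 13, 14, 16, 19
Count = 10

Answer: 10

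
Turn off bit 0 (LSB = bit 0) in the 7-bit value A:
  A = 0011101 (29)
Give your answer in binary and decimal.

Mask = ~(1 << 0) = 1111110
Bit 0 of A is 1, so AND-ing with the mask clears it to 0.
  0011101
& 1111110
---------
  0011100

Answer: 0011100 (28)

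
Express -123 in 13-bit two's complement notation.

1. Binary of +123:  0000001111011
2. Invert bits:     1111110000100
3. Add 1:           1111110000101

Answer: 1111110000101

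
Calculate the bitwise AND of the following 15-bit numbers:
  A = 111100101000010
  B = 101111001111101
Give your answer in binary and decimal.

Apply & to each column (1 only where both bits are 1):
  111100101000010
& 101111001111101
-----------------
  101100001000000

Answer: 101100001000000 (22592)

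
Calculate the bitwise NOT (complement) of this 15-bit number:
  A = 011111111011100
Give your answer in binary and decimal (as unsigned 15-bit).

Flip each bit (0->1, 1->0):
  011111111011100
  100000000100011

Answer: 100000000100011 (16419)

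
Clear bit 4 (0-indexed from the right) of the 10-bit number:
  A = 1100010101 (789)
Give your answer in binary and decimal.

Mask = ~(1 << 4) = 1111101111
Bit 4 of A is 1, so AND-ing with the mask clears it to 0.
  1100010101
& 1111101111
------------
  1100000101

Answer: 1100000101 (773)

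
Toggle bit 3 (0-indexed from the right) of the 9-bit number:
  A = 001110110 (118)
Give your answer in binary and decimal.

Mask = 1 << 3 = 000001000
Bit 3 of A is 0; XOR with the mask flips it to 1.
  001110110
^ 000001000
-----------
  001111110

Answer: 001111110 (126)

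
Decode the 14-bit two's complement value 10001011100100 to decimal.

MSB is 1, so the value is negative. Find the magnitude:
1. Invert bits:  01110100011011
2. Add 1:        01110100011100  = 7452
3. Apply sign:   -7452

Answer: -7452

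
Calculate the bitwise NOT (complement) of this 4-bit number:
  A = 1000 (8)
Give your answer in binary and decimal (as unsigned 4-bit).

Flip each bit (0->1, 1->0):
  1000
  0111

Answer: 0111 (7)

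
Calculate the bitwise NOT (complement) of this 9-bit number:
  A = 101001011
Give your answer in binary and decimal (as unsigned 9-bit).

Flip each bit (0->1, 1->0):
  101001011
  010110100

Answer: 010110100 (180)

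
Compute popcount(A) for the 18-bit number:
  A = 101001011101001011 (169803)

101001011101001011
1-bits at positions (from bit 0 = LSB): 0, 1, 3, 6, 8, 9, 10, 12, 15, 17
Count = 10

Answer: 10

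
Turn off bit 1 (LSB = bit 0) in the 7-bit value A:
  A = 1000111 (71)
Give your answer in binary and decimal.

Mask = ~(1 << 1) = 1111101
Bit 1 of A is 1, so AND-ing with the mask clears it to 0.
  1000111
& 1111101
---------
  1000101

Answer: 1000101 (69)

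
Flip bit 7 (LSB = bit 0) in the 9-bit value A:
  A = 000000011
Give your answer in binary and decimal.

Mask = 1 << 7 = 010000000
Bit 7 of A is 0; XOR with the mask flips it to 1.
  000000011
^ 010000000
-----------
  010000011

Answer: 010000011 (131)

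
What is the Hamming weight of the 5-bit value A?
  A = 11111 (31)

11111
1-bits at positions (from bit 0 = LSB): 0, 1, 2, 3, 4
Count = 5

Answer: 5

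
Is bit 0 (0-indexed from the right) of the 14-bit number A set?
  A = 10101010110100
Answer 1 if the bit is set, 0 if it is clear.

Bit 0 is the 1st from the right.
  10101010110100
               ^
That bit is 0.

Answer: 0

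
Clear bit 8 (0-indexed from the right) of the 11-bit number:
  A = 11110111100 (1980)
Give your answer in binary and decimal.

Mask = ~(1 << 8) = 11011111111
Bit 8 of A is 1, so AND-ing with the mask clears it to 0.
  11110111100
& 11011111111
-------------
  11010111100

Answer: 11010111100 (1724)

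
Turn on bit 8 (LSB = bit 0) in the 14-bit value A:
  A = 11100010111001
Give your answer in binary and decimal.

Mask = 1 << 8 = 00000100000000
Bit 8 of A is 0, so OR-ing with the mask flips it to 1.
  11100010111001
| 00000100000000
----------------
  11100110111001

Answer: 11100110111001 (14777)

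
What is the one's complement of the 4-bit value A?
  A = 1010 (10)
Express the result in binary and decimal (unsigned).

Flip each bit (0->1, 1->0):
  1010
  0101

Answer: 0101 (5)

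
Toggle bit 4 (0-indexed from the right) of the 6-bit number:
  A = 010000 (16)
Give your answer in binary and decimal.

Mask = 1 << 4 = 010000
Bit 4 of A is 1; XOR with the mask flips it to 0.
  010000
^ 010000
--------
  000000

Answer: 000000 (0)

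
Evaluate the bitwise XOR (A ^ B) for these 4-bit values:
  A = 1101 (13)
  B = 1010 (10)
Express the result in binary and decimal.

Apply ^ to each column (1 where bits differ):
  1101
^ 1010
------
  0111

Answer: 0111 (7)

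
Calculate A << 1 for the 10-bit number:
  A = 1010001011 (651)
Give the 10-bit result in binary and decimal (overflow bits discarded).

Shift left by 1: drop the top 1 bit(s), append 1 zero(s) on the right.
  1010001011  ->  discard [1], keep [010001011], append 0
= 0100010110

Answer: 0100010110 (278)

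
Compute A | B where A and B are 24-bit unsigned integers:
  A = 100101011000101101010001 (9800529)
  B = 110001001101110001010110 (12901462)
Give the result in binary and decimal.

Apply | to each column (1 where either bit is 1):
  100101011000101101010001
| 110001001101110001010110
--------------------------
  110101011101111101010111

Answer: 110101011101111101010111 (14016343)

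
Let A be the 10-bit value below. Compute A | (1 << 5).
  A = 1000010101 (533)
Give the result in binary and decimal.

Mask = 1 << 5 = 0000100000
Bit 5 of A is 0, so OR-ing with the mask flips it to 1.
  1000010101
| 0000100000
------------
  1000110101

Answer: 1000110101 (565)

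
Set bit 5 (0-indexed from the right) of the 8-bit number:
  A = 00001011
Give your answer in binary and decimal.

Mask = 1 << 5 = 00100000
Bit 5 of A is 0, so OR-ing with the mask flips it to 1.
  00001011
| 00100000
----------
  00101011

Answer: 00101011 (43)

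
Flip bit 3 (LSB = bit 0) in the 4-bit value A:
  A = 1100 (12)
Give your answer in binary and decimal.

Mask = 1 << 3 = 1000
Bit 3 of A is 1; XOR with the mask flips it to 0.
  1100
^ 1000
------
  0100

Answer: 0100 (4)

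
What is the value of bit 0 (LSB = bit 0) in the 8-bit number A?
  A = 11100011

Bit 0 is the 1st from the right.
  11100011
         ^
That bit is 1.

Answer: 1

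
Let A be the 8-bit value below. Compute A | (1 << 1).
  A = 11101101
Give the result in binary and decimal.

Mask = 1 << 1 = 00000010
Bit 1 of A is 0, so OR-ing with the mask flips it to 1.
  11101101
| 00000010
----------
  11101111

Answer: 11101111 (239)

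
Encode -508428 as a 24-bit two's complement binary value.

1. Binary of +508428:  000001111100001000001100
2. Invert bits:     111110000011110111110011
3. Add 1:           111110000011110111110100

Answer: 111110000011110111110100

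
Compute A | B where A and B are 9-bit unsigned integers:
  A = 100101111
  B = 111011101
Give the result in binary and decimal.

Apply | to each column (1 where either bit is 1):
  100101111
| 111011101
-----------
  111111111

Answer: 111111111 (511)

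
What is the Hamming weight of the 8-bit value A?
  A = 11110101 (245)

11110101
1-bits at positions (from bit 0 = LSB): 0, 2, 4, 5, 6, 7
Count = 6

Answer: 6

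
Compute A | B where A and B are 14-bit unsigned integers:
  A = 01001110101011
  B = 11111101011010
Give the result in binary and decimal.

Apply | to each column (1 where either bit is 1):
  01001110101011
| 11111101011010
----------------
  11111111111011

Answer: 11111111111011 (16379)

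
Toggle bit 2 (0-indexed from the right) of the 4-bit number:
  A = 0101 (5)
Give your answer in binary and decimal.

Mask = 1 << 2 = 0100
Bit 2 of A is 1; XOR with the mask flips it to 0.
  0101
^ 0100
------
  0001

Answer: 0001 (1)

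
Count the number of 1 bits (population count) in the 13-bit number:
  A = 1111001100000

1111001100000
1-bits at positions (from bit 0 = LSB): 5, 6, 9, 10, 11, 12
Count = 6

Answer: 6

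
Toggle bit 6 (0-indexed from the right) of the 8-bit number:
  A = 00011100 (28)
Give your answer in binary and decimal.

Mask = 1 << 6 = 01000000
Bit 6 of A is 0; XOR with the mask flips it to 1.
  00011100
^ 01000000
----------
  01011100

Answer: 01011100 (92)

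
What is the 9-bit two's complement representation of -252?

1. Binary of +252:  011111100
2. Invert bits:     100000011
3. Add 1:           100000100

Answer: 100000100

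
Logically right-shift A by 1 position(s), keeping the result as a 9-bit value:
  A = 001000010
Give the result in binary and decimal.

Logical shift right by 1: drop the bottom 1 bit(s), prepend 1 zero(s) on the left.
  001000010  ->  keep [00100001], discard [0], prepend 0
= 000100001

Answer: 000100001 (33)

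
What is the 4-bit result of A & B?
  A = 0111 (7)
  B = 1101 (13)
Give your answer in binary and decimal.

Apply & to each column (1 only where both bits are 1):
  0111
& 1101
------
  0101

Answer: 0101 (5)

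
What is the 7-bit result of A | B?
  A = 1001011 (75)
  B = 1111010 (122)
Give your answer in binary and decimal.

Apply | to each column (1 where either bit is 1):
  1001011
| 1111010
---------
  1111011

Answer: 1111011 (123)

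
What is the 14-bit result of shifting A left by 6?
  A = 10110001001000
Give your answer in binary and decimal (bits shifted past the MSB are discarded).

Shift left by 6: drop the top 6 bit(s), append 6 zero(s) on the right.
  10110001001000  ->  discard [101100], keep [01001000], append 000000
= 01001000000000

Answer: 01001000000000 (4608)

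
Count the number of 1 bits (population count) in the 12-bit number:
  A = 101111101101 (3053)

101111101101
1-bits at positions (from bit 0 = LSB): 0, 2, 3, 5, 6, 7, 8, 9, 11
Count = 9

Answer: 9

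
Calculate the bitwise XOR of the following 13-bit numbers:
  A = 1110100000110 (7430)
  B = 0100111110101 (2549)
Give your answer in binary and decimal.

Apply ^ to each column (1 where bits differ):
  1110100000110
^ 0100111110101
---------------
  1010011110011

Answer: 1010011110011 (5363)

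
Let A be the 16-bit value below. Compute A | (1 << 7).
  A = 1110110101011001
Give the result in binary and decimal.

Mask = 1 << 7 = 0000000010000000
Bit 7 of A is 0, so OR-ing with the mask flips it to 1.
  1110110101011001
| 0000000010000000
------------------
  1110110111011001

Answer: 1110110111011001 (60889)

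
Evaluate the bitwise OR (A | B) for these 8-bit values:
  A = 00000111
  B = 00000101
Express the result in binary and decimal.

Apply | to each column (1 where either bit is 1):
  00000111
| 00000101
----------
  00000111

Answer: 00000111 (7)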